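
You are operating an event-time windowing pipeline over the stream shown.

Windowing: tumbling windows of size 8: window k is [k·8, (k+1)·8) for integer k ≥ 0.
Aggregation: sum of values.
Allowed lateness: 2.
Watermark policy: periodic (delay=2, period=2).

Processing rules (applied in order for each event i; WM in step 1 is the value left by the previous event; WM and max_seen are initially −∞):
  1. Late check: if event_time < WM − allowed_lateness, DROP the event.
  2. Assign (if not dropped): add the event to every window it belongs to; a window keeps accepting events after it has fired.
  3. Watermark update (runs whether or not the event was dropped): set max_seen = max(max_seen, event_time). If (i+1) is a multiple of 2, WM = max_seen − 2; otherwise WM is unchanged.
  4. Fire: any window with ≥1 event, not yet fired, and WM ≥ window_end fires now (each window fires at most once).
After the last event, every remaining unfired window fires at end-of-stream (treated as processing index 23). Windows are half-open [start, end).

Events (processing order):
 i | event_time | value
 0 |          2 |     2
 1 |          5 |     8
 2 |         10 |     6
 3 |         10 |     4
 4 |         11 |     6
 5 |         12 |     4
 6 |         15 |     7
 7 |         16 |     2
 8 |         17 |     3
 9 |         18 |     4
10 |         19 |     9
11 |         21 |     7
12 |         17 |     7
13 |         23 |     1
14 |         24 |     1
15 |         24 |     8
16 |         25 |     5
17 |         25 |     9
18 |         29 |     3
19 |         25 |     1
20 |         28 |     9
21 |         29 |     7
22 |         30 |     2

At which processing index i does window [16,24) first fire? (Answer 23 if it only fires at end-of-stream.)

i=0 t=2 v=2: → [0,8); WM=−∞
i=1 t=5 v=8: → [0,8); WM=3
i=2 t=10 v=6: → [8,16); WM=3
i=3 t=10 v=4: → [8,16); WM=8; [0,8) fires=10
i=4 t=11 v=6: → [8,16); WM=8
i=5 t=12 v=4: → [8,16); WM=10
i=6 t=15 v=7: → [8,16); WM=10
i=7 t=16 v=2: → [16,24); WM=14
i=8 t=17 v=3: → [16,24); WM=14
i=9 t=18 v=4: → [16,24); WM=16; [8,16) fires=27
i=10 t=19 v=9: → [16,24); WM=16
i=11 t=21 v=7: → [16,24); WM=19
i=12 t=17 v=7: → [16,24); WM=19
i=13 t=23 v=1: → [16,24); WM=21
i=14 t=24 v=1: → [24,32); WM=21
i=15 t=24 v=8: → [24,32); WM=22
i=16 t=25 v=5: → [24,32); WM=22
i=17 t=25 v=9: → [24,32); WM=23
i=18 t=29 v=3: → [24,32); WM=23
i=19 t=25 v=1: → [24,32); WM=27; [16,24) fires=33
i=20 t=28 v=9: → [24,32); WM=27
i=21 t=29 v=7: → [24,32); WM=27
i=22 t=30 v=2: → [24,32); WM=27

19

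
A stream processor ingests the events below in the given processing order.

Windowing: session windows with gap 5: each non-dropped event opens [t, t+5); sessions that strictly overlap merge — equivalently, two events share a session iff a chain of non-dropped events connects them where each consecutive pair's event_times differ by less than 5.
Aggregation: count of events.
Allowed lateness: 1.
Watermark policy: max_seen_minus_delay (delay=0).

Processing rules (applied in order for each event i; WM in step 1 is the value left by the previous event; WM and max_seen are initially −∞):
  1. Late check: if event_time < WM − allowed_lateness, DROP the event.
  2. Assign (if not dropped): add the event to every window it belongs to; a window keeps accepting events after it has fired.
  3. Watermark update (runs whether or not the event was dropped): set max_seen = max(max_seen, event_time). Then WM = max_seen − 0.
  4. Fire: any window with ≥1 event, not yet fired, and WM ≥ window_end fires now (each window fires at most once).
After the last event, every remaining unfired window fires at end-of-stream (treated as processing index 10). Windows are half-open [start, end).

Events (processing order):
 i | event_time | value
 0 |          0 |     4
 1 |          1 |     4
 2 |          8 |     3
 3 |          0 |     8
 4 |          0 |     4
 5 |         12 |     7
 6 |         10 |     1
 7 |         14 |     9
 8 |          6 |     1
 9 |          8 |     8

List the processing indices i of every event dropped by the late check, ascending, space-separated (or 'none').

i=0 t=0 v=4: → [0,5); WM=0
i=1 t=1 v=4: → [0,6); WM=1
i=2 t=8 v=3: → [8,13); WM=8
i=3 t=0 v=8: DROP (t<8-1); WM=8
i=4 t=0 v=4: DROP (t<8-1); WM=8
i=5 t=12 v=7: → [8,17); WM=12
i=6 t=10 v=1: DROP (t<12-1); WM=12
i=7 t=14 v=9: → [8,19); WM=14
i=8 t=6 v=1: DROP (t<14-1); WM=14
i=9 t=8 v=8: DROP (t<14-1); WM=14

3 4 6 8 9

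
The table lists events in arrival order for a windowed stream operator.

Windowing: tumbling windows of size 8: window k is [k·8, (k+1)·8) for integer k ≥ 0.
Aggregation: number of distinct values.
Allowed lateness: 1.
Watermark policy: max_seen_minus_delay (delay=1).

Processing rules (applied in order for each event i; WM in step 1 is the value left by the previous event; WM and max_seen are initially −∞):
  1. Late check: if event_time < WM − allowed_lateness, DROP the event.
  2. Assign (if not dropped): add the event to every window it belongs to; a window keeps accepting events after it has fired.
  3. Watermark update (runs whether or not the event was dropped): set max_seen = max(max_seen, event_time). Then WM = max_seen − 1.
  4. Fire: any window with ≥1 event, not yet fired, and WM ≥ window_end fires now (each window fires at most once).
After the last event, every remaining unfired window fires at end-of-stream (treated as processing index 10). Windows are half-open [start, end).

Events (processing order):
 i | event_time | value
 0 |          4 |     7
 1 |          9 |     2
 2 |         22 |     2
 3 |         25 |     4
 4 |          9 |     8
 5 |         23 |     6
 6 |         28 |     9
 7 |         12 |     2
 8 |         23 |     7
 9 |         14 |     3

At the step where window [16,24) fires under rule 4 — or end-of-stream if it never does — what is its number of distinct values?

1

i=0 t=4 v=7: → [0,8); WM=3
i=1 t=9 v=2: → [8,16); WM=8; [0,8) fires=1
i=2 t=22 v=2: → [16,24); WM=21; [8,16) fires=1
i=3 t=25 v=4: → [24,32); WM=24; [16,24) fires=1
i=4 t=9 v=8: DROP (t<24-1); WM=24
i=5 t=23 v=6: → [16,24); WM=24
i=6 t=28 v=9: → [24,32); WM=27
i=7 t=12 v=2: DROP (t<27-1); WM=27
i=8 t=23 v=7: DROP (t<27-1); WM=27
i=9 t=14 v=3: DROP (t<27-1); WM=27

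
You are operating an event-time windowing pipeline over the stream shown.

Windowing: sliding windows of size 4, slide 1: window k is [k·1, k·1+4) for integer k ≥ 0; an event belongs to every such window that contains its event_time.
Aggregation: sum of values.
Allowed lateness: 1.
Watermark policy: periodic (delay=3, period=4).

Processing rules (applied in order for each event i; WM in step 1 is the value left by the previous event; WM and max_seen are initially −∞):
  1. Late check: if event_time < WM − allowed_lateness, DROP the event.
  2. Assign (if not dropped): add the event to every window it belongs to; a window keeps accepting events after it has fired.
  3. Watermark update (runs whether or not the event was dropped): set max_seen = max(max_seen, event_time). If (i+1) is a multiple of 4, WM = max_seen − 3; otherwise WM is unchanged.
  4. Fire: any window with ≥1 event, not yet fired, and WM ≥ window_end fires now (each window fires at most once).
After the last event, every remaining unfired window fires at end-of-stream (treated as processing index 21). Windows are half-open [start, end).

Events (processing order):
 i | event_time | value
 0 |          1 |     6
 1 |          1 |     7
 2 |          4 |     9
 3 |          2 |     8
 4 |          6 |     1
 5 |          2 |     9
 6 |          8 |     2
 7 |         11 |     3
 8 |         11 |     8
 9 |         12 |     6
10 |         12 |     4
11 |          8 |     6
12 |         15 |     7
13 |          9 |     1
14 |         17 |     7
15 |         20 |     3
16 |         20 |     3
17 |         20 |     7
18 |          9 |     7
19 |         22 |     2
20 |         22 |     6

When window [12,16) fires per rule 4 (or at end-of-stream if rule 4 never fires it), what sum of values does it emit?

17

i=0 t=1 v=6: → [1,5),[0,4); WM=−∞
i=1 t=1 v=7: → [1,5),[0,4); WM=−∞
i=2 t=4 v=9: → [4,8),[3,7),[2,6),[1,5); WM=−∞
i=3 t=2 v=8: → [2,6),[1,5),[0,4); WM=1
i=4 t=6 v=1: → [6,10),[5,9),[4,8),[3,7); WM=1
i=5 t=2 v=9: → [2,6),[1,5),[0,4); WM=1
i=6 t=8 v=2: → [8,12),[7,11),[6,10),[5,9); WM=1
i=7 t=11 v=3: → [11,15),[10,14),[9,13),[8,12); WM=8; [0,4) fires=30 [1,5) fires=39 [2,6) fires=26 [3,7) fires=10 [4,8) fires=10
i=8 t=11 v=8: → [11,15),[10,14),[9,13),[8,12); WM=8
i=9 t=12 v=6: → [12,16),[11,15),[10,14),[9,13); WM=8
i=10 t=12 v=4: → [12,16),[11,15),[10,14),[9,13); WM=8
i=11 t=8 v=6: → [8,12),[7,11),[6,10),[5,9); WM=9; [5,9) fires=9
i=12 t=15 v=7: → [15,19),[14,18),[13,17),[12,16); WM=9
i=13 t=9 v=1: → [9,13),[8,12),[7,11),[6,10); WM=9
i=14 t=17 v=7: → [17,21),[16,20),[15,19),[14,18); WM=9
i=15 t=20 v=3: → [20,24),[19,23),[18,22),[17,21); WM=17; [6,10) fires=10 [7,11) fires=9 [8,12) fires=20 [9,13) fires=22 [10,14) fires=21 [11,15) fires=21 [12,16) fires=17 [13,17) fires=7
i=16 t=20 v=3: → [20,24),[19,23),[18,22),[17,21); WM=17
i=17 t=20 v=7: → [20,24),[19,23),[18,22),[17,21); WM=17
i=18 t=9 v=7: DROP (t<17-1); WM=17
i=19 t=22 v=2: → [22,26),[21,25),[20,24),[19,23); WM=19; [14,18) fires=14 [15,19) fires=14
i=20 t=22 v=6: → [22,26),[21,25),[20,24),[19,23); WM=19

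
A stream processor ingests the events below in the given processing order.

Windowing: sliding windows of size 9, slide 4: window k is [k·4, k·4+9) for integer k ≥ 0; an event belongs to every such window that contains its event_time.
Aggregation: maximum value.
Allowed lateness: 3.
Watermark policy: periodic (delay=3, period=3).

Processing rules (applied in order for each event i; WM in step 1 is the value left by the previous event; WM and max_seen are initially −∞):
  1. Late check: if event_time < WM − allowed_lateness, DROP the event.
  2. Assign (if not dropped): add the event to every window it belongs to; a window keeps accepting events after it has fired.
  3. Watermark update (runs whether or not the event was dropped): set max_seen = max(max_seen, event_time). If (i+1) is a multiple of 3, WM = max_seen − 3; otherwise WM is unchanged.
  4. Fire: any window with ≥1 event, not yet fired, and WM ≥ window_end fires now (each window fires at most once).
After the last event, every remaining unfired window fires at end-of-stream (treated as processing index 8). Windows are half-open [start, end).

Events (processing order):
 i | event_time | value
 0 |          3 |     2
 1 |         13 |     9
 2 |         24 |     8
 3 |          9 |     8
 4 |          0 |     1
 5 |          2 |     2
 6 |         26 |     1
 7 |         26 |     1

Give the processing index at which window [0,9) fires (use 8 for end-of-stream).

i=0 t=3 v=2: → [0,9); WM=−∞
i=1 t=13 v=9: → [12,21),[8,17); WM=−∞
i=2 t=24 v=8: → [24,33),[20,29),[16,25); WM=21; [0,9) fires=2 [8,17) fires=9 [12,21) fires=9
i=3 t=9 v=8: DROP (t<21-3); WM=21
i=4 t=0 v=1: DROP (t<21-3); WM=21
i=5 t=2 v=2: DROP (t<21-3); WM=21
i=6 t=26 v=1: → [24,33),[20,29); WM=21
i=7 t=26 v=1: → [24,33),[20,29); WM=21

2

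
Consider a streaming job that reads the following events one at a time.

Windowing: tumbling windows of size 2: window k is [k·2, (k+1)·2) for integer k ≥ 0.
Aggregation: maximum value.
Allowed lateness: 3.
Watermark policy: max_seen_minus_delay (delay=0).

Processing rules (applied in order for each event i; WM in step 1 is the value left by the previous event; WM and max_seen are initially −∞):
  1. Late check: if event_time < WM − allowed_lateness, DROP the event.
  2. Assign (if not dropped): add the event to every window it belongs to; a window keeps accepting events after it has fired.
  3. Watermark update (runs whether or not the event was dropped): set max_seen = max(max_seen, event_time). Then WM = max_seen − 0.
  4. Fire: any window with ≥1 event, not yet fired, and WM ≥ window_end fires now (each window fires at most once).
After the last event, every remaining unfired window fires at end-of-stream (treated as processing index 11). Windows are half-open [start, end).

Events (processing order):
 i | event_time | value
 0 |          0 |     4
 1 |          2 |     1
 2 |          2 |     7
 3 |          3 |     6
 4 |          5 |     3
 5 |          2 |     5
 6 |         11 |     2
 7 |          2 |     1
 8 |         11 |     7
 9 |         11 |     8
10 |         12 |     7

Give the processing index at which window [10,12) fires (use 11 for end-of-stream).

i=0 t=0 v=4: → [0,2); WM=0
i=1 t=2 v=1: → [2,4); WM=2; [0,2) fires=4
i=2 t=2 v=7: → [2,4); WM=2
i=3 t=3 v=6: → [2,4); WM=3
i=4 t=5 v=3: → [4,6); WM=5; [2,4) fires=7
i=5 t=2 v=5: → [2,4); WM=5
i=6 t=11 v=2: → [10,12); WM=11; [4,6) fires=3
i=7 t=2 v=1: DROP (t<11-3); WM=11
i=8 t=11 v=7: → [10,12); WM=11
i=9 t=11 v=8: → [10,12); WM=11
i=10 t=12 v=7: → [12,14); WM=12; [10,12) fires=8

10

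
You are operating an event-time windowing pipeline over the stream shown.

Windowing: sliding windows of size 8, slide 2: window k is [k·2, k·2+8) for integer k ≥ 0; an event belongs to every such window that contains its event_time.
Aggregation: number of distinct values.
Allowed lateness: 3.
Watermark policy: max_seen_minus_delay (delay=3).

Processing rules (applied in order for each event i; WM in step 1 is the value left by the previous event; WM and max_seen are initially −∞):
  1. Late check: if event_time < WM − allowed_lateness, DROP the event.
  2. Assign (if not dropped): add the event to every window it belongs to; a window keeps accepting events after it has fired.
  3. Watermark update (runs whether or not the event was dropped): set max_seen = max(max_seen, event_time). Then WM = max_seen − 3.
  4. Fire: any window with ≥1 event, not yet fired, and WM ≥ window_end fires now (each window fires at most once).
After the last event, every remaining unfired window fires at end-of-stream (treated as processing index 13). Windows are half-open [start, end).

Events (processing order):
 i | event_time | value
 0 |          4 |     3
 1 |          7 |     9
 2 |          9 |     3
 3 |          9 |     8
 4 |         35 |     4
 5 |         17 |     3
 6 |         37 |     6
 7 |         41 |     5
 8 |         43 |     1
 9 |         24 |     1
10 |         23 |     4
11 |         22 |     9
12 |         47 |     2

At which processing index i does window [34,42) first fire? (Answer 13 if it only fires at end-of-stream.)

12

i=0 t=4 v=3: → [4,12),[2,10),[0,8); WM=1
i=1 t=7 v=9: → [6,14),[4,12),[2,10),[0,8); WM=4
i=2 t=9 v=3: → [8,16),[6,14),[4,12),[2,10); WM=6
i=3 t=9 v=8: → [8,16),[6,14),[4,12),[2,10); WM=6
i=4 t=35 v=4: → [34,42),[32,40),[30,38),[28,36); WM=32; [0,8) fires=2 [2,10) fires=3 [4,12) fires=3 [6,14) fires=3 [8,16) fires=2
i=5 t=17 v=3: DROP (t<32-3); WM=32
i=6 t=37 v=6: → [36,44),[34,42),[32,40),[30,38); WM=34
i=7 t=41 v=5: → [40,48),[38,46),[36,44),[34,42); WM=38; [28,36) fires=1 [30,38) fires=2
i=8 t=43 v=1: → [42,50),[40,48),[38,46),[36,44); WM=40; [32,40) fires=2
i=9 t=24 v=1: DROP (t<40-3); WM=40
i=10 t=23 v=4: DROP (t<40-3); WM=40
i=11 t=22 v=9: DROP (t<40-3); WM=40
i=12 t=47 v=2: → [46,54),[44,52),[42,50),[40,48); WM=44; [34,42) fires=3 [36,44) fires=3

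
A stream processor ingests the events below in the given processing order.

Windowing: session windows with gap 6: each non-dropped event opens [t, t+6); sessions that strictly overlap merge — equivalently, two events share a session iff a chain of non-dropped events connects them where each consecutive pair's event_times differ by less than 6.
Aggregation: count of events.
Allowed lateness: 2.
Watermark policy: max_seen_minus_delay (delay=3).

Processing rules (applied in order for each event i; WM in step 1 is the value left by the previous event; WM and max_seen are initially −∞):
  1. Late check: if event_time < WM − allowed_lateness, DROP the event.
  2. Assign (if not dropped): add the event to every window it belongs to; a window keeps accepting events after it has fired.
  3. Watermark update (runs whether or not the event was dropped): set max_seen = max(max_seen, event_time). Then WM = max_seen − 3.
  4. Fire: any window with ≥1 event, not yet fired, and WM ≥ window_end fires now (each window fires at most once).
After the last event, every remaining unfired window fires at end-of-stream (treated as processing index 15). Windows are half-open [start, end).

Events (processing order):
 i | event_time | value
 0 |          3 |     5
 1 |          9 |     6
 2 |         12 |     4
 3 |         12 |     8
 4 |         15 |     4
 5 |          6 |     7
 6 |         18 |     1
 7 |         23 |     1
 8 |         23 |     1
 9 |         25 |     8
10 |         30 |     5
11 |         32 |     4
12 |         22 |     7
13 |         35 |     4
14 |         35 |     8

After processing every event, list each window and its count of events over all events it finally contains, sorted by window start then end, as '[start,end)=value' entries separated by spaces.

[3,9)=1 [9,41)=12

i=0 t=3 v=5: → [3,9); WM=0
i=1 t=9 v=6: → [9,15); WM=6
i=2 t=12 v=4: → [9,18); WM=9
i=3 t=12 v=8: → [9,18); WM=9
i=4 t=15 v=4: → [9,21); WM=12
i=5 t=6 v=7: DROP (t<12-2); WM=12
i=6 t=18 v=1: → [9,24); WM=15
i=7 t=23 v=1: → [9,29); WM=20
i=8 t=23 v=1: → [9,29); WM=20
i=9 t=25 v=8: → [9,31); WM=22
i=10 t=30 v=5: → [9,36); WM=27
i=11 t=32 v=4: → [9,38); WM=29
i=12 t=22 v=7: DROP (t<29-2); WM=29
i=13 t=35 v=4: → [9,41); WM=32
i=14 t=35 v=8: → [9,41); WM=32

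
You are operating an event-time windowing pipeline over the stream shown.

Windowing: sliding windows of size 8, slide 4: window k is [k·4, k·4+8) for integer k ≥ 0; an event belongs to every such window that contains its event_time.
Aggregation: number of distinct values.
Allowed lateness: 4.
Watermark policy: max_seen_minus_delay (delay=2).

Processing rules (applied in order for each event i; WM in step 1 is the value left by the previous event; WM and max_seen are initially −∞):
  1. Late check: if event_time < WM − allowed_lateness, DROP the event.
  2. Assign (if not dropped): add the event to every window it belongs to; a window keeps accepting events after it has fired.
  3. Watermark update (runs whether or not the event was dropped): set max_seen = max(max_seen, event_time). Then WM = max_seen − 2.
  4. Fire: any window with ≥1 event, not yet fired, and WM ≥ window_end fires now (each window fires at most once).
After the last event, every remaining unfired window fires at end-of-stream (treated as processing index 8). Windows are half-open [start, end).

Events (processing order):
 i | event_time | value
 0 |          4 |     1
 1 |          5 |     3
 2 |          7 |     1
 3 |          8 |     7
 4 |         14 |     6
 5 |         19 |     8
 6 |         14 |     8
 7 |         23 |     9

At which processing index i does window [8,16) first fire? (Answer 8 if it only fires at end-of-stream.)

i=0 t=4 v=1: → [4,12),[0,8); WM=2
i=1 t=5 v=3: → [4,12),[0,8); WM=3
i=2 t=7 v=1: → [4,12),[0,8); WM=5
i=3 t=8 v=7: → [8,16),[4,12); WM=6
i=4 t=14 v=6: → [12,20),[8,16); WM=12; [0,8) fires=2 [4,12) fires=3
i=5 t=19 v=8: → [16,24),[12,20); WM=17; [8,16) fires=2
i=6 t=14 v=8: → [12,20),[8,16); WM=17
i=7 t=23 v=9: → [20,28),[16,24); WM=21; [12,20) fires=2

5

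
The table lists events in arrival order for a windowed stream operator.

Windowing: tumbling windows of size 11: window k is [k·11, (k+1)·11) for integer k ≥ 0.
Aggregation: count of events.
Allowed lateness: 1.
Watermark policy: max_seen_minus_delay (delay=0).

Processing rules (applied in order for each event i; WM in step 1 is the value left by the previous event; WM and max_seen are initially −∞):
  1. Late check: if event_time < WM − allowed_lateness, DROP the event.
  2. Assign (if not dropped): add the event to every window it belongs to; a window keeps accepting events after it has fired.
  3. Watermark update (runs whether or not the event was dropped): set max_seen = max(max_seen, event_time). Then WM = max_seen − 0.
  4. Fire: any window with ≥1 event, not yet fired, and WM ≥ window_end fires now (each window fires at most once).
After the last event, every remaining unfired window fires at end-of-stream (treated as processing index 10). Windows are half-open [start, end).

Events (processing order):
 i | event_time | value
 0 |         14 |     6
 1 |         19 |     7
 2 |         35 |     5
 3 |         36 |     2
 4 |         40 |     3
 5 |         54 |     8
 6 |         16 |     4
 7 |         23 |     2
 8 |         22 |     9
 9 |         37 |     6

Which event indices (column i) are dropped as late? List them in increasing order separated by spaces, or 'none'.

6 7 8 9

i=0 t=14 v=6: → [11,22); WM=14
i=1 t=19 v=7: → [11,22); WM=19
i=2 t=35 v=5: → [33,44); WM=35; [11,22) fires=2
i=3 t=36 v=2: → [33,44); WM=36
i=4 t=40 v=3: → [33,44); WM=40
i=5 t=54 v=8: → [44,55); WM=54; [33,44) fires=3
i=6 t=16 v=4: DROP (t<54-1); WM=54
i=7 t=23 v=2: DROP (t<54-1); WM=54
i=8 t=22 v=9: DROP (t<54-1); WM=54
i=9 t=37 v=6: DROP (t<54-1); WM=54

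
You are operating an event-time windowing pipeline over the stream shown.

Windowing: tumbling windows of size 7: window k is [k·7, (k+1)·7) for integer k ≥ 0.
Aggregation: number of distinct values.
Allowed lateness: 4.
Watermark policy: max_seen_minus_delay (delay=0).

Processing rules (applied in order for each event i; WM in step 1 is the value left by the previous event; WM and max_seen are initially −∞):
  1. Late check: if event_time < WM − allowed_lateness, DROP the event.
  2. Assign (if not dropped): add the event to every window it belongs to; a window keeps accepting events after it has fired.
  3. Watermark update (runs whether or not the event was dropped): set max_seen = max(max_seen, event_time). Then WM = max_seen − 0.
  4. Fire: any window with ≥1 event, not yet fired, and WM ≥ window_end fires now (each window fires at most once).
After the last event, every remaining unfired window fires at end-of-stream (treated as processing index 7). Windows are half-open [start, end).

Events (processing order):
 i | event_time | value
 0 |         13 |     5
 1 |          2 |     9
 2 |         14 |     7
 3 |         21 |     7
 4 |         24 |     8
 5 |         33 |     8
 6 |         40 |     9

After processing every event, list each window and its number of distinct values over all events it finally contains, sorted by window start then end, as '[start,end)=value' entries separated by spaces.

[7,14)=1 [14,21)=1 [21,28)=2 [28,35)=1 [35,42)=1

i=0 t=13 v=5: → [7,14); WM=13
i=1 t=2 v=9: DROP (t<13-4); WM=13
i=2 t=14 v=7: → [14,21); WM=14; [7,14) fires=1
i=3 t=21 v=7: → [21,28); WM=21; [14,21) fires=1
i=4 t=24 v=8: → [21,28); WM=24
i=5 t=33 v=8: → [28,35); WM=33; [21,28) fires=2
i=6 t=40 v=9: → [35,42); WM=40; [28,35) fires=1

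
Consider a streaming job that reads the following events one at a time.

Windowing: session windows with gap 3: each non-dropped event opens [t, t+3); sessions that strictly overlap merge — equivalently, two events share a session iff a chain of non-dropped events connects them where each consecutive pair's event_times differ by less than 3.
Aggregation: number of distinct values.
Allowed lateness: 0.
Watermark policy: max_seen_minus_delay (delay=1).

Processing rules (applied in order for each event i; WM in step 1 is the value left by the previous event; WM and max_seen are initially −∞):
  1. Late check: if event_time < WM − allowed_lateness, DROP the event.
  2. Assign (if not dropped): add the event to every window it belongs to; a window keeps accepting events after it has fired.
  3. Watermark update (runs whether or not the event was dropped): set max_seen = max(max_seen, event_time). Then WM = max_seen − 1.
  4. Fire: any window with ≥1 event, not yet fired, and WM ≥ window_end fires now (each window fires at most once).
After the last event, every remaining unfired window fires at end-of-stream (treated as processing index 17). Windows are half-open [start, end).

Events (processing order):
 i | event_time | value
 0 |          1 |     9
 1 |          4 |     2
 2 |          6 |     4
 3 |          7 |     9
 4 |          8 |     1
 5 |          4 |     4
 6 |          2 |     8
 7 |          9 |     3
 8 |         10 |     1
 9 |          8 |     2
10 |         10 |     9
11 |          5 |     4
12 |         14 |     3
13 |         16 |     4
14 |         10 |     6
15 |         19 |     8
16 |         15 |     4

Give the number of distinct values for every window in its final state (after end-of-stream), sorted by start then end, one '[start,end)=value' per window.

[1,4)=1 [4,13)=5 [14,19)=2 [19,22)=1

i=0 t=1 v=9: → [1,4); WM=0
i=1 t=4 v=2: → [4,7); WM=3
i=2 t=6 v=4: → [4,9); WM=5
i=3 t=7 v=9: → [4,10); WM=6
i=4 t=8 v=1: → [4,11); WM=7
i=5 t=4 v=4: DROP (t<7-0); WM=7
i=6 t=2 v=8: DROP (t<7-0); WM=7
i=7 t=9 v=3: → [4,12); WM=8
i=8 t=10 v=1: → [4,13); WM=9
i=9 t=8 v=2: DROP (t<9-0); WM=9
i=10 t=10 v=9: → [4,13); WM=9
i=11 t=5 v=4: DROP (t<9-0); WM=9
i=12 t=14 v=3: → [14,17); WM=13
i=13 t=16 v=4: → [14,19); WM=15
i=14 t=10 v=6: DROP (t<15-0); WM=15
i=15 t=19 v=8: → [19,22); WM=18
i=16 t=15 v=4: DROP (t<18-0); WM=18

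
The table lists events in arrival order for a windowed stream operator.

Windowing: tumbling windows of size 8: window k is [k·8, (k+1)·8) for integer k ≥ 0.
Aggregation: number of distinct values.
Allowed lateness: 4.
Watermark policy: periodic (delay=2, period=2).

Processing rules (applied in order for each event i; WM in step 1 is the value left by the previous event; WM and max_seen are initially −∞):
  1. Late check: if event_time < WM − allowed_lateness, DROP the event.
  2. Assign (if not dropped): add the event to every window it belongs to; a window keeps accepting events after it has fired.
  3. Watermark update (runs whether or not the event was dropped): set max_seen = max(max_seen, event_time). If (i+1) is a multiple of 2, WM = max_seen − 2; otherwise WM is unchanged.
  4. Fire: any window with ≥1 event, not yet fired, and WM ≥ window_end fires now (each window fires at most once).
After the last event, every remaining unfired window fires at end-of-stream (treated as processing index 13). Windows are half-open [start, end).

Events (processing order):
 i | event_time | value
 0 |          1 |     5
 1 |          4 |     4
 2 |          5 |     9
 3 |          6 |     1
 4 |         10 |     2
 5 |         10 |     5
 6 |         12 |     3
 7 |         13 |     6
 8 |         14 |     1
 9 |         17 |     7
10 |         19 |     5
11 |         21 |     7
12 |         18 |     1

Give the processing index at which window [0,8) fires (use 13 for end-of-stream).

5

i=0 t=1 v=5: → [0,8); WM=−∞
i=1 t=4 v=4: → [0,8); WM=2
i=2 t=5 v=9: → [0,8); WM=2
i=3 t=6 v=1: → [0,8); WM=4
i=4 t=10 v=2: → [8,16); WM=4
i=5 t=10 v=5: → [8,16); WM=8; [0,8) fires=4
i=6 t=12 v=3: → [8,16); WM=8
i=7 t=13 v=6: → [8,16); WM=11
i=8 t=14 v=1: → [8,16); WM=11
i=9 t=17 v=7: → [16,24); WM=15
i=10 t=19 v=5: → [16,24); WM=15
i=11 t=21 v=7: → [16,24); WM=19; [8,16) fires=5
i=12 t=18 v=1: → [16,24); WM=19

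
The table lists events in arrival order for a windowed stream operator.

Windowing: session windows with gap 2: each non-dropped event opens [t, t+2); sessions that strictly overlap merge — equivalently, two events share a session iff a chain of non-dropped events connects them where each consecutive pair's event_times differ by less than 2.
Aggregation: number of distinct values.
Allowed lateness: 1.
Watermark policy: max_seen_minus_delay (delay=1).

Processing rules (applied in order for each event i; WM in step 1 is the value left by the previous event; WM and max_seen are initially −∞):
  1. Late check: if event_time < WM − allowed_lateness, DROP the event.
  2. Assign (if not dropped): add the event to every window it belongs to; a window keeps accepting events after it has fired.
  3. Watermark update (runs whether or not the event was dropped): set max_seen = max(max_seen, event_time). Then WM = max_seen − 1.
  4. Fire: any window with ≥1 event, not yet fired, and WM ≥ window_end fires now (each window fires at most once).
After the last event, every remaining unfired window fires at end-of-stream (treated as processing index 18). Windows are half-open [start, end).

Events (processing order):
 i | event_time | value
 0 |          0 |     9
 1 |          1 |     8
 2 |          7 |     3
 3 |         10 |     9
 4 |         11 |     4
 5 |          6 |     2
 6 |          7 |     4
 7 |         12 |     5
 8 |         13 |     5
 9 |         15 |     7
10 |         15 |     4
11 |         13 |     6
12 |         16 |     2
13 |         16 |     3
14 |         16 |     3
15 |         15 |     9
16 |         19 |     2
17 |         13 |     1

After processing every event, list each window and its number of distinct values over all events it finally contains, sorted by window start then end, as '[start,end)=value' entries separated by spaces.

[0,3)=2 [7,9)=1 [10,15)=4 [15,18)=5 [19,21)=1

i=0 t=0 v=9: → [0,2); WM=-1
i=1 t=1 v=8: → [0,3); WM=0
i=2 t=7 v=3: → [7,9); WM=6
i=3 t=10 v=9: → [10,12); WM=9
i=4 t=11 v=4: → [10,13); WM=10
i=5 t=6 v=2: DROP (t<10-1); WM=10
i=6 t=7 v=4: DROP (t<10-1); WM=10
i=7 t=12 v=5: → [10,14); WM=11
i=8 t=13 v=5: → [10,15); WM=12
i=9 t=15 v=7: → [15,17); WM=14
i=10 t=15 v=4: → [15,17); WM=14
i=11 t=13 v=6: → [10,15); WM=14
i=12 t=16 v=2: → [15,18); WM=15
i=13 t=16 v=3: → [15,18); WM=15
i=14 t=16 v=3: → [15,18); WM=15
i=15 t=15 v=9: → [15,18); WM=15
i=16 t=19 v=2: → [19,21); WM=18
i=17 t=13 v=1: DROP (t<18-1); WM=18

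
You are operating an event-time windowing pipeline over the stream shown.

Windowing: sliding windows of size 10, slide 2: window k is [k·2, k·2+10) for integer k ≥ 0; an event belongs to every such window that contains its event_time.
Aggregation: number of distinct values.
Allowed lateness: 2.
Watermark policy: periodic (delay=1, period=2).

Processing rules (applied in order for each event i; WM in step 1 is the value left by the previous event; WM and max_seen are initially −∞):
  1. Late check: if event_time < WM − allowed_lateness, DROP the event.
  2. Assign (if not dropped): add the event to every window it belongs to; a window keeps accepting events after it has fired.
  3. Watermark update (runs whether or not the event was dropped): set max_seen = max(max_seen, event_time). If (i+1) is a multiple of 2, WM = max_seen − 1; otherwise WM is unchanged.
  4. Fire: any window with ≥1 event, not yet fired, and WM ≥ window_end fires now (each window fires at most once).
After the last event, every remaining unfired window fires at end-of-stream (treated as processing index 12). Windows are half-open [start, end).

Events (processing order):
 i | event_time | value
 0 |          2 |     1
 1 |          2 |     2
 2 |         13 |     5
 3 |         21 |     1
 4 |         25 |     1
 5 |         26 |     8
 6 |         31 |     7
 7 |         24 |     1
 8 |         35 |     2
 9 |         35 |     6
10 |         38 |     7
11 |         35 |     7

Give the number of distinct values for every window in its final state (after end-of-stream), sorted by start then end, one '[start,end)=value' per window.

i=0 t=2 v=1: → [2,12),[0,10); WM=−∞
i=1 t=2 v=2: → [2,12),[0,10); WM=1
i=2 t=13 v=5: → [12,22),[10,20),[8,18),[6,16),[4,14); WM=1
i=3 t=21 v=1: → [20,30),[18,28),[16,26),[14,24),[12,22); WM=20; [0,10) fires=2 [2,12) fires=2 [4,14) fires=1 [6,16) fires=1 [8,18) fires=1 [10,20) fires=1
i=4 t=25 v=1: → [24,34),[22,32),[20,30),[18,28),[16,26); WM=20
i=5 t=26 v=8: → [26,36),[24,34),[22,32),[20,30),[18,28); WM=25; [12,22) fires=2 [14,24) fires=1
i=6 t=31 v=7: → [30,40),[28,38),[26,36),[24,34),[22,32); WM=25
i=7 t=24 v=1: → [24,34),[22,32),[20,30),[18,28),[16,26); WM=30; [16,26) fires=1 [18,28) fires=2 [20,30) fires=2
i=8 t=35 v=2: → [34,44),[32,42),[30,40),[28,38),[26,36); WM=30
i=9 t=35 v=6: → [34,44),[32,42),[30,40),[28,38),[26,36); WM=34; [22,32) fires=3 [24,34) fires=3
i=10 t=38 v=7: → [38,48),[36,46),[34,44),[32,42),[30,40); WM=34
i=11 t=35 v=7: → [34,44),[32,42),[30,40),[28,38),[26,36); WM=37; [26,36) fires=4

[0,10)=2 [2,12)=2 [4,14)=1 [6,16)=1 [8,18)=1 [10,20)=1 [12,22)=2 [14,24)=1 [16,26)=1 [18,28)=2 [20,30)=2 [22,32)=3 [24,34)=3 [26,36)=4 [28,38)=3 [30,40)=3 [32,42)=3 [34,44)=3 [36,46)=1 [38,48)=1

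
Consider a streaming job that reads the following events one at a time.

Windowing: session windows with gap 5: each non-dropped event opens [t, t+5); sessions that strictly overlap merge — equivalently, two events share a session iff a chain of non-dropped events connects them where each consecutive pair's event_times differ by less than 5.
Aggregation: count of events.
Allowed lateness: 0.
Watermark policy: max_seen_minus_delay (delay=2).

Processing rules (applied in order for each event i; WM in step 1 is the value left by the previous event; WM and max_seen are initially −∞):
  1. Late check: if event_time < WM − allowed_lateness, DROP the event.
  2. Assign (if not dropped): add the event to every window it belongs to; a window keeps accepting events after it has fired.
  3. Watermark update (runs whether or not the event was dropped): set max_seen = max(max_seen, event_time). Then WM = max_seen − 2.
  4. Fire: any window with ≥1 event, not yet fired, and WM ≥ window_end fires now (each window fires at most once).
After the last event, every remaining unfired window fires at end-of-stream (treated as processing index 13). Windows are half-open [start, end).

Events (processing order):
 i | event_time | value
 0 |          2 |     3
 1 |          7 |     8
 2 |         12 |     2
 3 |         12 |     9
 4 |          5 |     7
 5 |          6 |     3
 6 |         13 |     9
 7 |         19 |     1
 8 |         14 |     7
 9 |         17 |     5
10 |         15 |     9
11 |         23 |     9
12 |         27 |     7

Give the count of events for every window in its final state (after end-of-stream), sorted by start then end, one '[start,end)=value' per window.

i=0 t=2 v=3: → [2,7); WM=0
i=1 t=7 v=8: → [7,12); WM=5
i=2 t=12 v=2: → [12,17); WM=10
i=3 t=12 v=9: → [12,17); WM=10
i=4 t=5 v=7: DROP (t<10-0); WM=10
i=5 t=6 v=3: DROP (t<10-0); WM=10
i=6 t=13 v=9: → [12,18); WM=11
i=7 t=19 v=1: → [19,24); WM=17
i=8 t=14 v=7: DROP (t<17-0); WM=17
i=9 t=17 v=5: → [12,24); WM=17
i=10 t=15 v=9: DROP (t<17-0); WM=17
i=11 t=23 v=9: → [12,28); WM=21
i=12 t=27 v=7: → [12,32); WM=25

[2,7)=1 [7,12)=1 [12,32)=7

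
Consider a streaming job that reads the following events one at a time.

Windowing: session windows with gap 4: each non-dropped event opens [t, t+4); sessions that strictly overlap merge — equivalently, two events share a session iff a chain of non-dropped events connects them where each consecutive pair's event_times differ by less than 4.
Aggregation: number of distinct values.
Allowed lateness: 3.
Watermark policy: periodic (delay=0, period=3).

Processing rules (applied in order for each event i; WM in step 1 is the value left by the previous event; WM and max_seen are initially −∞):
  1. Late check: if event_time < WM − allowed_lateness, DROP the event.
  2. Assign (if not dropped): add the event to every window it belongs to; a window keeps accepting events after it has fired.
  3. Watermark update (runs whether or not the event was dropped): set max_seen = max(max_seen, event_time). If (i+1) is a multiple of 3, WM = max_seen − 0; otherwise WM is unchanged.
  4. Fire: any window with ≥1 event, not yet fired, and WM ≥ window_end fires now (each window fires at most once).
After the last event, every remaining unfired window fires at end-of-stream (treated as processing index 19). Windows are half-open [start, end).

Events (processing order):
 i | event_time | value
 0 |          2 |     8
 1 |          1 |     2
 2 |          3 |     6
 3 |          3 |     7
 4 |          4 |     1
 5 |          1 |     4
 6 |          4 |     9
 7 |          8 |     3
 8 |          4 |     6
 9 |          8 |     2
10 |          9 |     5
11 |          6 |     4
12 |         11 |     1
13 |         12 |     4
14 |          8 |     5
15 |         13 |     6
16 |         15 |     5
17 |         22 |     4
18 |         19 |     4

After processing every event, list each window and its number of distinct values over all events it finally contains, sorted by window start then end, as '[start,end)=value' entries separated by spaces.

[1,19)=9 [19,26)=1

i=0 t=2 v=8: → [2,6); WM=−∞
i=1 t=1 v=2: → [1,6); WM=−∞
i=2 t=3 v=6: → [1,7); WM=3
i=3 t=3 v=7: → [1,7); WM=3
i=4 t=4 v=1: → [1,8); WM=3
i=5 t=1 v=4: → [1,8); WM=4
i=6 t=4 v=9: → [1,8); WM=4
i=7 t=8 v=3: → [8,12); WM=4
i=8 t=4 v=6: → [1,8); WM=8
i=9 t=8 v=2: → [8,12); WM=8
i=10 t=9 v=5: → [8,13); WM=8
i=11 t=6 v=4: → [1,13); WM=9
i=12 t=11 v=1: → [1,15); WM=9
i=13 t=12 v=4: → [1,16); WM=9
i=14 t=8 v=5: → [1,16); WM=12
i=15 t=13 v=6: → [1,17); WM=12
i=16 t=15 v=5: → [1,19); WM=12
i=17 t=22 v=4: → [22,26); WM=22
i=18 t=19 v=4: → [19,26); WM=22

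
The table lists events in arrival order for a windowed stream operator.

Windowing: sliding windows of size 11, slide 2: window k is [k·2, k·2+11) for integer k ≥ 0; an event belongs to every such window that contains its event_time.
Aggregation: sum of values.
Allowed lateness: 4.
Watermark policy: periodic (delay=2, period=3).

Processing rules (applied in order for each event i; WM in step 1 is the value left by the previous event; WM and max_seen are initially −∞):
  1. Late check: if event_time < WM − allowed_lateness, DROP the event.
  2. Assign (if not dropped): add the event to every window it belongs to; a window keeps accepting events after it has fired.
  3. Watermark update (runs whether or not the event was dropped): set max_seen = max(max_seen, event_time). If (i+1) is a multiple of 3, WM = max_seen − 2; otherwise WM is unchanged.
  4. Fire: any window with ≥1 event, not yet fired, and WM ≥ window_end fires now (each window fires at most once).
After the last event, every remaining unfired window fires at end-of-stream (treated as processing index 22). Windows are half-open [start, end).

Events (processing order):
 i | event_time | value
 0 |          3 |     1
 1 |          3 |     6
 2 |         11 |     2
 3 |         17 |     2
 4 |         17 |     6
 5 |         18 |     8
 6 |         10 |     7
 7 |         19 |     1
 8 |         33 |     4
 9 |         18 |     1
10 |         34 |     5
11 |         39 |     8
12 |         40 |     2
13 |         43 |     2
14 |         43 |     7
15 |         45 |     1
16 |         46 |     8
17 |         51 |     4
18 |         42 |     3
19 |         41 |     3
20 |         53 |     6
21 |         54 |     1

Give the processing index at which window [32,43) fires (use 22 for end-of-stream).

17

i=0 t=3 v=1: → [2,13),[0,11); WM=−∞
i=1 t=3 v=6: → [2,13),[0,11); WM=−∞
i=2 t=11 v=2: → [10,21),[8,19),[6,17),[4,15),[2,13); WM=9
i=3 t=17 v=2: → [16,27),[14,25),[12,23),[10,21),[8,19); WM=9
i=4 t=17 v=6: → [16,27),[14,25),[12,23),[10,21),[8,19); WM=9
i=5 t=18 v=8: → [18,29),[16,27),[14,25),[12,23),[10,21),[8,19); WM=16; [0,11) fires=7 [2,13) fires=9 [4,15) fires=2
i=6 t=10 v=7: DROP (t<16-4); WM=16
i=7 t=19 v=1: → [18,29),[16,27),[14,25),[12,23),[10,21); WM=16
i=8 t=33 v=4: → [32,43),[30,41),[28,39),[26,37),[24,35); WM=31; [6,17) fires=2 [8,19) fires=18 [10,21) fires=19 [12,23) fires=17 [14,25) fires=17 [16,27) fires=17 [18,29) fires=9
i=9 t=18 v=1: DROP (t<31-4); WM=31
i=10 t=34 v=5: → [34,45),[32,43),[30,41),[28,39),[26,37),[24,35); WM=31
i=11 t=39 v=8: → [38,49),[36,47),[34,45),[32,43),[30,41); WM=37; [24,35) fires=9 [26,37) fires=9
i=12 t=40 v=2: → [40,51),[38,49),[36,47),[34,45),[32,43),[30,41); WM=37
i=13 t=43 v=2: → [42,53),[40,51),[38,49),[36,47),[34,45); WM=37
i=14 t=43 v=7: → [42,53),[40,51),[38,49),[36,47),[34,45); WM=41; [28,39) fires=9 [30,41) fires=19
i=15 t=45 v=1: → [44,55),[42,53),[40,51),[38,49),[36,47); WM=41
i=16 t=46 v=8: → [46,57),[44,55),[42,53),[40,51),[38,49),[36,47); WM=41
i=17 t=51 v=4: → [50,61),[48,59),[46,57),[44,55),[42,53); WM=49; [32,43) fires=19 [34,45) fires=24 [36,47) fires=28 [38,49) fires=28
i=18 t=42 v=3: DROP (t<49-4); WM=49
i=19 t=41 v=3: DROP (t<49-4); WM=49
i=20 t=53 v=6: → [52,63),[50,61),[48,59),[46,57),[44,55); WM=51; [40,51) fires=20
i=21 t=54 v=1: → [54,65),[52,63),[50,61),[48,59),[46,57),[44,55); WM=51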